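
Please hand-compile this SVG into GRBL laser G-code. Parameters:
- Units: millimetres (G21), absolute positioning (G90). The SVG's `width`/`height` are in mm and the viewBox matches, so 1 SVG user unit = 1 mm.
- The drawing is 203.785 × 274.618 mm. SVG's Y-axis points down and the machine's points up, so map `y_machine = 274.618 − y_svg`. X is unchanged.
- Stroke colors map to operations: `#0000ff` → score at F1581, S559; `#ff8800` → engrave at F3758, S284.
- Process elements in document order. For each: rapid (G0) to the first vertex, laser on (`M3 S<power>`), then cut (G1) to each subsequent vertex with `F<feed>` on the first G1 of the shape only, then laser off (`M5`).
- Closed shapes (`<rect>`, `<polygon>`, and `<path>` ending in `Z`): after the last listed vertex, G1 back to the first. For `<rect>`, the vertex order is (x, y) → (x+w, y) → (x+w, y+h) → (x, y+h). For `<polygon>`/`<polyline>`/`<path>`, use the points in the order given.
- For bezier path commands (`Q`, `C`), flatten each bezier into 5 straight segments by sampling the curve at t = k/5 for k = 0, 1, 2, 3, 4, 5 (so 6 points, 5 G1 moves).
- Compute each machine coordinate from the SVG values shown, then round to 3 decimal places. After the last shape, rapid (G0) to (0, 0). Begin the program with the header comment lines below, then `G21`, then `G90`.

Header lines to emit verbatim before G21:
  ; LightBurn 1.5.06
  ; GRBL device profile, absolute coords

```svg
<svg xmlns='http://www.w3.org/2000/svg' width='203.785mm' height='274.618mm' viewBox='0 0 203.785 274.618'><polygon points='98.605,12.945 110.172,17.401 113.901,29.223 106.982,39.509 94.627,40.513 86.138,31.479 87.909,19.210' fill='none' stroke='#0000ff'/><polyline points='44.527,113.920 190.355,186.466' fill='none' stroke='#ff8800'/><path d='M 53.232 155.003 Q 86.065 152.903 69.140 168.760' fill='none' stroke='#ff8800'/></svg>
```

; LightBurn 1.5.06
; GRBL device profile, absolute coords
G21
G90
G0 X98.605 Y261.673
M3 S559
G1 X110.172 Y257.217 F1581
G1 X113.901 Y245.395
G1 X106.982 Y235.109
G1 X94.627 Y234.105
G1 X86.138 Y243.139
G1 X87.909 Y255.408
G1 X98.605 Y261.673
M5
G0 X44.527 Y160.698
M3 S284
G1 X190.355 Y88.152 F3758
M5
G0 X53.232 Y119.615
M3 S284
G1 X64.375 Y119.737 F3758
G1 X71.537 Y118.422
G1 X74.719 Y115.670
G1 X73.920 Y111.483
G1 X69.140 Y105.858
M5
G0 X0.000 Y0.000

Since the viewBox matches the mm dimensions, user units are millimetres directly. The only transform is the Y-flip y_m = 274.618 − y_svg.

Shape 1 is a regular polygon drawn with `<polygon>`. Its stroke #0000ff means score at S559, F1581. After flipping Y the toolpath is (98.605,261.673) → (110.172,257.217) → (113.901,245.395) → (106.982,235.109) → (94.627,234.105) → (86.138,243.139) → (87.909,255.408) → (98.605,261.673), returning to the start.

Shape 2 is a line segment drawn with `<polyline>`. Its stroke #ff8800 means engrave at S284, F3758. After flipping Y the toolpath is (44.527,160.698) → (190.355,88.152).

Shape 3 is a quadratic bezier drawn with `<path>`. Its stroke #ff8800 means engrave at S284, F3758. After flipping Y the toolpath is (53.232,119.615) → (64.375,119.737) → (71.537,118.422) → (74.719,115.670) → (73.920,111.483) → (69.140,105.858).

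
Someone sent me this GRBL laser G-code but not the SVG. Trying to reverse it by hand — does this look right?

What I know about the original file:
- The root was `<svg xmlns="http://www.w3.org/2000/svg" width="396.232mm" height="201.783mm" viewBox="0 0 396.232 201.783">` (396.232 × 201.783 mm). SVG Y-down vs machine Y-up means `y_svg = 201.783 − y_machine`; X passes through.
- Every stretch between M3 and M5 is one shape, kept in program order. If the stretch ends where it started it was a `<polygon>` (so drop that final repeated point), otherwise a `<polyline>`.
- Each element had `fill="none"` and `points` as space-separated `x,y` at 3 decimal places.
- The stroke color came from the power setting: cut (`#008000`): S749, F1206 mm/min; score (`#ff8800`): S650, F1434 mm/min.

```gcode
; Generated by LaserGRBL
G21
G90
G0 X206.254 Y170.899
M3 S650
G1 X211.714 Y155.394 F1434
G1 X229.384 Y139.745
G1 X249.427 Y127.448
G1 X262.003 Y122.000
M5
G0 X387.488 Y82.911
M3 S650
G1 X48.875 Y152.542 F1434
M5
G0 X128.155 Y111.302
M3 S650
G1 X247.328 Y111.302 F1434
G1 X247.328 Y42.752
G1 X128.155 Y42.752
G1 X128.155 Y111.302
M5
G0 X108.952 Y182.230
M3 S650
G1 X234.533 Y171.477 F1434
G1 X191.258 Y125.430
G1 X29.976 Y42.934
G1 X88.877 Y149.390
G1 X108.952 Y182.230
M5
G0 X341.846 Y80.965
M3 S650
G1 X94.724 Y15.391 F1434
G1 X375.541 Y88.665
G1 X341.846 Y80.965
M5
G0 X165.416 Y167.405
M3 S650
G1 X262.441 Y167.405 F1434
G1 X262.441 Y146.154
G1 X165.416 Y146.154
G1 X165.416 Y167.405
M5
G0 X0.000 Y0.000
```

<svg xmlns="http://www.w3.org/2000/svg" width="396.232mm" height="201.783mm" viewBox="0 0 396.232 201.783">
  <polyline points="206.254,30.884 211.714,46.389 229.384,62.038 249.427,74.335 262.003,79.783" fill="none" stroke="#ff8800"/>
  <polyline points="387.488,118.872 48.875,49.241" fill="none" stroke="#ff8800"/>
  <polygon points="128.155,90.481 247.328,90.481 247.328,159.031 128.155,159.031" fill="none" stroke="#ff8800"/>
  <polygon points="108.952,19.553 234.533,30.306 191.258,76.353 29.976,158.849 88.877,52.393" fill="none" stroke="#ff8800"/>
  <polygon points="341.846,120.818 94.724,186.392 375.541,113.118" fill="none" stroke="#ff8800"/>
  <polygon points="165.416,34.378 262.441,34.378 262.441,55.629 165.416,55.629" fill="none" stroke="#ff8800"/>
</svg>

y_svg = 201.783 − y_m. Every run uses S650, so all elements get stroke `#ff8800` (score).

[1] open run; points: 206.254,30.884 211.714,46.389 229.384,62.038 249.427,74.335 262.003,79.783

[2] open run; points: 387.488,118.872 48.875,49.241

[3] closed run; points: 128.155,90.481 247.328,90.481 247.328,159.031 128.155,159.031

[4] closed run; points: 108.952,19.553 234.533,30.306 191.258,76.353 29.976,158.849 88.877,52.393

[5] closed run; points: 341.846,120.818 94.724,186.392 375.541,113.118

[6] closed run; points: 165.416,34.378 262.441,34.378 262.441,55.629 165.416,55.629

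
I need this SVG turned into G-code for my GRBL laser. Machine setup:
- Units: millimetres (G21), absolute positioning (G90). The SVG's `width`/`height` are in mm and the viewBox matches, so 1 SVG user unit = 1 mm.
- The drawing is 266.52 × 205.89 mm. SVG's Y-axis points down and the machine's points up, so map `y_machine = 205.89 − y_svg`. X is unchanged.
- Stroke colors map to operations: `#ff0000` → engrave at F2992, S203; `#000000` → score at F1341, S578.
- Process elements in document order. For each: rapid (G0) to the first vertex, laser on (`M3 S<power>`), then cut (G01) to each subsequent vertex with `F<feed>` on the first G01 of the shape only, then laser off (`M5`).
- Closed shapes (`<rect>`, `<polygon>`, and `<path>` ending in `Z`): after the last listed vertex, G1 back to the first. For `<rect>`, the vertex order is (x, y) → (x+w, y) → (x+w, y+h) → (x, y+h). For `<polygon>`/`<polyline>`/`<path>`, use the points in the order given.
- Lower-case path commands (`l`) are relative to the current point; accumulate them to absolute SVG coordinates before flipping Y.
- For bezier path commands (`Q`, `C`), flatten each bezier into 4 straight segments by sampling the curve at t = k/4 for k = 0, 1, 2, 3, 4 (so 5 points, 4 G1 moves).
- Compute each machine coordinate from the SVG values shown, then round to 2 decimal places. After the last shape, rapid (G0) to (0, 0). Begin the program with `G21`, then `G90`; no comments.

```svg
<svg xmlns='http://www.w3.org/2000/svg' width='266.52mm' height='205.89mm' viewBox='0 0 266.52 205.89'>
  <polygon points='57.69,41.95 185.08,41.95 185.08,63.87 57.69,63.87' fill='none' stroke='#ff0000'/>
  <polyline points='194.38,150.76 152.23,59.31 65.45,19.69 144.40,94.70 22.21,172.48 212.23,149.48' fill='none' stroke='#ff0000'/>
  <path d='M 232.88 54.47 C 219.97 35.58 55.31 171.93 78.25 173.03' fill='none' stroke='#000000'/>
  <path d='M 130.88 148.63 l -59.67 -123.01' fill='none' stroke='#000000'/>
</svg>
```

G21
G90
G0 X57.69 Y163.94
M3 S203
G01 X185.08 Y163.94 F2992
G01 X185.08 Y142.02
G01 X57.69 Y142.02
G01 X57.69 Y163.94
M5
G0 X194.38 Y55.13
M3 S203
G01 X152.23 Y146.58 F2992
G01 X65.45 Y186.20
G01 X144.40 Y111.19
G01 X22.21 Y33.41
G01 X212.23 Y56.41
M5
G0 X232.88 Y151.42
M3 S578
G01 X200.05 Y141.02 F1341
G01 X142.12 Y99.64
G01 X90.92 Y54.51
G01 X78.25 Y32.86
M5
G0 X130.88 Y57.26
M3 S578
G01 X71.21 Y180.27 F1341
M5
G0 X0.00 Y0.00

Since the viewBox matches the mm dimensions, user units are millimetres directly. The only transform is the Y-flip y_m = 205.89 − y_svg.

Shape 1 is a rectangle drawn with `<polygon>`. Its stroke #ff0000 means engrave at S203, F2992. After flipping Y the toolpath is (57.69,163.94) → (185.08,163.94) → (185.08,142.02) → (57.69,142.02) → (57.69,163.94), returning to the start.

Shape 2 is a open polyline drawn with `<polyline>`. Its stroke #ff0000 means engrave at S203, F2992. After flipping Y the toolpath is (194.38,55.13) → (152.23,146.58) → (65.45,186.20) → (144.40,111.19) → (22.21,33.41) → (212.23,56.41).

Shape 3 is a cubic bezier drawn with `<path>`. Its stroke #000000 means score at S578, F1341. After flipping Y the toolpath is (232.88,151.42) → (200.05,141.02) → (142.12,99.64) → (90.92,54.51) → (78.25,32.86).

Shape 4 is a line segment drawn with `<path>`. Its stroke #000000 means score at S578, F1341. After flipping Y the toolpath is (130.88,57.26) → (71.21,180.27).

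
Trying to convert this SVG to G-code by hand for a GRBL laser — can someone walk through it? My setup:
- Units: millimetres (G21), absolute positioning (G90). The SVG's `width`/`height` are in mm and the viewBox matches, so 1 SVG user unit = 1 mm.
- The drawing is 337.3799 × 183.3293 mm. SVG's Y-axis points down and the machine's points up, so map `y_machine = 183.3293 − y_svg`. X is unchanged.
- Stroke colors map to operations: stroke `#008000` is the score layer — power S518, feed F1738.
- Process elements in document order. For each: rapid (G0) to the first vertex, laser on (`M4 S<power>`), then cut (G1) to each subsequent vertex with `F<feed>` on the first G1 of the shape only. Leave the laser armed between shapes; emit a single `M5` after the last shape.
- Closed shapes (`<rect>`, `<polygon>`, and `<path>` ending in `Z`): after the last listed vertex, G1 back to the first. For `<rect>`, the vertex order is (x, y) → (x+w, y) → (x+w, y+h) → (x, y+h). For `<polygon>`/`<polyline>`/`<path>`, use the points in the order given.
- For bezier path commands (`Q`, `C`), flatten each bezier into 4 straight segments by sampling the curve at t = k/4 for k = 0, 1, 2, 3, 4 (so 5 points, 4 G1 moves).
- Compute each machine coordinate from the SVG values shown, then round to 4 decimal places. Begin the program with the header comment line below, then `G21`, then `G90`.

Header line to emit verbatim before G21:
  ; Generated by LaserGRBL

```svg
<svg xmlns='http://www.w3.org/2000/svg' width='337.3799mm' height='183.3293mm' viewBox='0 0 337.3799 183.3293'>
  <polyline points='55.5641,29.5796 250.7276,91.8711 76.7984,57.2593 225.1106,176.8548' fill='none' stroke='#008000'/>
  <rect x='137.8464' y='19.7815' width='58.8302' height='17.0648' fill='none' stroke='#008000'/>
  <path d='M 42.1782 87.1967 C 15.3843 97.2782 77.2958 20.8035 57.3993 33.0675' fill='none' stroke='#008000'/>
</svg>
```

1 u = 1 mm; y_m = 183.3293 − y.

[1] `<polyline>` open polyline, #008000→score S518 F1738: (55.5641,153.7497) → (250.7276,91.4582) → (76.7984,126.0700) → (225.1106,6.4745)

[2] `<rect>` rectangle, #008000→score S518 F1738: (137.8464,163.5478) → (196.6766,163.5478) → (196.6766,146.4830) → (137.8464,146.4830) → (137.8464,163.5478) (closed)

[3] `<path>` cubic bezier, #008000→score S518 F1738: (42.1782,96.1326) → (36.0508,102.0618) → (47.2022,124.0156) → (59.6469,145.5603) → (57.3993,150.2618)

; Generated by LaserGRBL
G21
G90
G0 X55.5641 Y153.7497
M4 S518
G1 X250.7276 Y91.4582 F1738
G1 X76.7984 Y126.0700
G1 X225.1106 Y6.4745
G0 X137.8464 Y163.5478
M4 S518
G1 X196.6766 Y163.5478 F1738
G1 X196.6766 Y146.4830
G1 X137.8464 Y146.4830
G1 X137.8464 Y163.5478
G0 X42.1782 Y96.1326
M4 S518
G1 X36.0508 Y102.0618 F1738
G1 X47.2022 Y124.0156
G1 X59.6469 Y145.5603
G1 X57.3993 Y150.2618
M5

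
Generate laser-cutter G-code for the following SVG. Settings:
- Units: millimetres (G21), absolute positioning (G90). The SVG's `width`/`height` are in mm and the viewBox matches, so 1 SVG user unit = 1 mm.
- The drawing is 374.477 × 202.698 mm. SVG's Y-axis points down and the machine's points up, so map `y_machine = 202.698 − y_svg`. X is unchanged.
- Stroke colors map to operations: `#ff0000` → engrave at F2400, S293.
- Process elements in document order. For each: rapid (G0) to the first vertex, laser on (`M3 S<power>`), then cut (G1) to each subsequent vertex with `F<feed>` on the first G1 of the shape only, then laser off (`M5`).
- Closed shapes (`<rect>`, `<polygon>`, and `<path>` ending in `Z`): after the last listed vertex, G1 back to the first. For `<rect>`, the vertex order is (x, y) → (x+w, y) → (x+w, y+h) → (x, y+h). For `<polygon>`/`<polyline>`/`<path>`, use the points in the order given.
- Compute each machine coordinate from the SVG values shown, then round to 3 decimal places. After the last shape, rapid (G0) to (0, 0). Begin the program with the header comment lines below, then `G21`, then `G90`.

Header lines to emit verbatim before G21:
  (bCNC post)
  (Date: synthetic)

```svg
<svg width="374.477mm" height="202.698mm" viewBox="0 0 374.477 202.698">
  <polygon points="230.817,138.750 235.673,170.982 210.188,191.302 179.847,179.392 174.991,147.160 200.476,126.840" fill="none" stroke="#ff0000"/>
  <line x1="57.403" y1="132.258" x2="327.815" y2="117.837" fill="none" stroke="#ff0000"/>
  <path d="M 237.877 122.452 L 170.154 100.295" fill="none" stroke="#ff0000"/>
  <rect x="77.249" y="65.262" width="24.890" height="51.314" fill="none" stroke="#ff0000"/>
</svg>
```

1 u = 1 mm; y_m = 202.698 − y.

[1] `<polygon>` regular polygon, #ff0000→engrave S293 F2400: (230.817,63.948) → (235.673,31.716) → (210.188,11.396) → (179.847,23.306) → (174.991,55.538) → (200.476,75.858) → (230.817,63.948) (closed)

[2] `<line>` line segment, #ff0000→engrave S293 F2400: (57.403,70.440) → (327.815,84.861)

[3] `<path>` line segment, #ff0000→engrave S293 F2400: (237.877,80.246) → (170.154,102.403)

[4] `<rect>` rectangle, #ff0000→engrave S293 F2400: (77.249,137.436) → (102.139,137.436) → (102.139,86.122) → (77.249,86.122) → (77.249,137.436) (closed)

(bCNC post)
(Date: synthetic)
G21
G90
G0 X230.817 Y63.948
M3 S293
G1 X235.673 Y31.716 F2400
G1 X210.188 Y11.396
G1 X179.847 Y23.306
G1 X174.991 Y55.538
G1 X200.476 Y75.858
G1 X230.817 Y63.948
M5
G0 X57.403 Y70.440
M3 S293
G1 X327.815 Y84.861 F2400
M5
G0 X237.877 Y80.246
M3 S293
G1 X170.154 Y102.403 F2400
M5
G0 X77.249 Y137.436
M3 S293
G1 X102.139 Y137.436 F2400
G1 X102.139 Y86.122
G1 X77.249 Y86.122
G1 X77.249 Y137.436
M5
G0 X0.000 Y0.000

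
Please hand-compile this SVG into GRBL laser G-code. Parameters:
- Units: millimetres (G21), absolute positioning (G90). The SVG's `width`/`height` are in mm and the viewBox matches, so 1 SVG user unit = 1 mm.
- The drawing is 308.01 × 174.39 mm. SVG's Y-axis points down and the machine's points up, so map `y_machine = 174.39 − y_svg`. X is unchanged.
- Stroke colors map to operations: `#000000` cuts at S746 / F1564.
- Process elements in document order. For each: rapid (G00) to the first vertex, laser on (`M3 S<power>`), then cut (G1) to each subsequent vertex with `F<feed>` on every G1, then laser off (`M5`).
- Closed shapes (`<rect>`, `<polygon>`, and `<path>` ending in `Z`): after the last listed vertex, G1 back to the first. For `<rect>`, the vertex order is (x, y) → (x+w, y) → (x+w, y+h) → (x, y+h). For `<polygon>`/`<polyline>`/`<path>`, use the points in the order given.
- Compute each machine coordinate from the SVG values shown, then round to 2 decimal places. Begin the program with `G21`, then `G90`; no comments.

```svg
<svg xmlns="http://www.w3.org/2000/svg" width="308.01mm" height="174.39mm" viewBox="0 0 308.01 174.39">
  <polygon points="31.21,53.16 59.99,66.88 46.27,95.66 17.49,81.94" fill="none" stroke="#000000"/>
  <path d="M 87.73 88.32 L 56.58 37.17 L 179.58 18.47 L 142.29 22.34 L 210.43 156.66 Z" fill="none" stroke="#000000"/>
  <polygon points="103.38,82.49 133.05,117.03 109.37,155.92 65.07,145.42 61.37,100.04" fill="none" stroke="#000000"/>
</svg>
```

Since the viewBox matches the mm dimensions, user units are millimetres directly. The only transform is the Y-flip y_m = 174.39 − y_svg.

Shape 1 is a regular polygon drawn with `<polygon>`. Its stroke #000000 means cut at S746, F1564. After flipping Y the toolpath is (31.21,121.23) → (59.99,107.51) → (46.27,78.73) → (17.49,92.45) → (31.21,121.23), returning to the start.

Shape 2 is a closed polygon drawn with `<path>`. Its stroke #000000 means cut at S746, F1564. After flipping Y the toolpath is (87.73,86.07) → (56.58,137.22) → (179.58,155.92) → (142.29,152.05) → (210.43,17.73) → (87.73,86.07), returning to the start.

Shape 3 is a regular polygon drawn with `<polygon>`. Its stroke #000000 means cut at S746, F1564. After flipping Y the toolpath is (103.38,91.90) → (133.05,57.36) → (109.37,18.47) → (65.07,28.97) → (61.37,74.35) → (103.38,91.90), returning to the start.

G21
G90
G00 X31.21 Y121.23
M3 S746
G1 X59.99 Y107.51 F1564
G1 X46.27 Y78.73 F1564
G1 X17.49 Y92.45 F1564
G1 X31.21 Y121.23 F1564
M5
G00 X87.73 Y86.07
M3 S746
G1 X56.58 Y137.22 F1564
G1 X179.58 Y155.92 F1564
G1 X142.29 Y152.05 F1564
G1 X210.43 Y17.73 F1564
G1 X87.73 Y86.07 F1564
M5
G00 X103.38 Y91.90
M3 S746
G1 X133.05 Y57.36 F1564
G1 X109.37 Y18.47 F1564
G1 X65.07 Y28.97 F1564
G1 X61.37 Y74.35 F1564
G1 X103.38 Y91.90 F1564
M5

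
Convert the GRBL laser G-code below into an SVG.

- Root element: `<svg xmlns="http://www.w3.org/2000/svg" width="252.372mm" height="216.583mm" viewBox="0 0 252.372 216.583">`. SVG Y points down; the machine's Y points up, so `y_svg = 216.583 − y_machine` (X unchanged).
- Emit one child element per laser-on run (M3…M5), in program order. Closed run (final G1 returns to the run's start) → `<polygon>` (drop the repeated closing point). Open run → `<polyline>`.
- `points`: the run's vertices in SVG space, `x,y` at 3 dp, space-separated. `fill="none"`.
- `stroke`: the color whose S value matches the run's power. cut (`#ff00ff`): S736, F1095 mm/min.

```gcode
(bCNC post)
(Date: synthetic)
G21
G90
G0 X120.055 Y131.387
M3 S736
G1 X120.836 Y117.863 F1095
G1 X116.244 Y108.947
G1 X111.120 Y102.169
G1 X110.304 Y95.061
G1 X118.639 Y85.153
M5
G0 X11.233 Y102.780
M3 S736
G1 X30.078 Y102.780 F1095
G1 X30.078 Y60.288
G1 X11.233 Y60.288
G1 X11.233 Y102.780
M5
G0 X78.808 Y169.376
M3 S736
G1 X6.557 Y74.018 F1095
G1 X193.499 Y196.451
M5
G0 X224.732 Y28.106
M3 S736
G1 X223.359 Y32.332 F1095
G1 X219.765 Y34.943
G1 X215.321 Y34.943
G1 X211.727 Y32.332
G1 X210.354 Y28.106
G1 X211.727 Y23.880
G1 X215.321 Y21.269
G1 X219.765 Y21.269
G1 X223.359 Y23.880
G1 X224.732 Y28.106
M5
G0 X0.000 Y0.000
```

<svg xmlns="http://www.w3.org/2000/svg" width="252.372mm" height="216.583mm" viewBox="0 0 252.372 216.583">
  <polyline points="120.055,85.196 120.836,98.720 116.244,107.636 111.120,114.414 110.304,121.522 118.639,131.430" fill="none" stroke="#ff00ff"/>
  <polygon points="11.233,113.803 30.078,113.803 30.078,156.295 11.233,156.295" fill="none" stroke="#ff00ff"/>
  <polyline points="78.808,47.207 6.557,142.565 193.499,20.132" fill="none" stroke="#ff00ff"/>
  <polygon points="224.732,188.477 223.359,184.251 219.765,181.640 215.321,181.640 211.727,184.251 210.354,188.477 211.727,192.703 215.321,195.314 219.765,195.314 223.359,192.703" fill="none" stroke="#ff00ff"/>
</svg>

Machine Y-up, SVG Y-down with viewBox height 216.583, so y_svg = 216.583 − y_machine; X carries over. Every run uses S736, so all elements get stroke `#ff00ff` (cut).

Run 1: The run is open, so emit a `<polyline>` with points (Y-flipped): 120.055,85.196 120.836,98.720 116.244,107.636 111.120,114.414 110.304,121.522 118.639,131.430.

Run 2: The run returns to its start, so emit a `<polygon>` with points (Y-flipped): 11.233,113.803 30.078,113.803 30.078,156.295 11.233,156.295.

Run 3: The run is open, so emit a `<polyline>` with points (Y-flipped): 78.808,47.207 6.557,142.565 193.499,20.132.

Run 4: The run returns to its start, so emit a `<polygon>` with points (Y-flipped): 224.732,188.477 223.359,184.251 219.765,181.640 215.321,181.640 211.727,184.251 210.354,188.477 211.727,192.703 215.321,195.314 219.765,195.314 223.359,192.703.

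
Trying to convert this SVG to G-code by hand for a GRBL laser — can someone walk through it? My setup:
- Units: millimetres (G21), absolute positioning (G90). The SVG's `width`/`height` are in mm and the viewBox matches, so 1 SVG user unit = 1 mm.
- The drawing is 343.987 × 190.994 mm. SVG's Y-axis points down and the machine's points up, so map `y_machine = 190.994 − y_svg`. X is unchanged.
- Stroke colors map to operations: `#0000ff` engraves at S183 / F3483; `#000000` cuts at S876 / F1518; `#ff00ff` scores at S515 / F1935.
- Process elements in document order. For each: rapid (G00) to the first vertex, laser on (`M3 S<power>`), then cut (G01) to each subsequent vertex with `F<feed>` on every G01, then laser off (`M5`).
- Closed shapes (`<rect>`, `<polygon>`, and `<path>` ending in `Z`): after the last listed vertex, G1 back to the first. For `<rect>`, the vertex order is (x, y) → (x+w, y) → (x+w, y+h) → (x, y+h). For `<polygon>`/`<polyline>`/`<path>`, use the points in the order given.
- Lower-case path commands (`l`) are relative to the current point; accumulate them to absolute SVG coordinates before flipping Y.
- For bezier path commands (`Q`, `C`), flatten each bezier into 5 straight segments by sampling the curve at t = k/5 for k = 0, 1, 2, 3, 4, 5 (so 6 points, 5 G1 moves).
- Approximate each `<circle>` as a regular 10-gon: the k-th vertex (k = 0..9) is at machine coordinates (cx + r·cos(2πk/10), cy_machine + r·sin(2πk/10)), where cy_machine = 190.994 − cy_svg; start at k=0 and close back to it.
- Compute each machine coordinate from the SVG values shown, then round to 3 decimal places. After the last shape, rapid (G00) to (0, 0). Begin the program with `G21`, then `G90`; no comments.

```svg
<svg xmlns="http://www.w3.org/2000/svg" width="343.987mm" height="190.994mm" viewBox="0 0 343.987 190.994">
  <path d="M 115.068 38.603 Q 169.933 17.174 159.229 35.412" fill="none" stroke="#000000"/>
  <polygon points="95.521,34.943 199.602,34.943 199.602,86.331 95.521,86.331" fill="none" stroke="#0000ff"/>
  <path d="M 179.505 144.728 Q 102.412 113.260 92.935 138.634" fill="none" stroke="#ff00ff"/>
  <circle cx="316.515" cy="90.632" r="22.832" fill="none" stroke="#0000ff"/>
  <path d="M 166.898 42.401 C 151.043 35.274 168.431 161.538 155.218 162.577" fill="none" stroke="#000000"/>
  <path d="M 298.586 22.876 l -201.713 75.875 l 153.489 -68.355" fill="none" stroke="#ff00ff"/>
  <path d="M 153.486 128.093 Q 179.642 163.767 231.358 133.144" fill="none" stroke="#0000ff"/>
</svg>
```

viewBox `0 0 343.987 190.994` with mm width/height → 1 unit = 1 mm. Flip: y_m = 190.994 − y_svg.

**Shape 1** — `<path>` quadratic bezier, stroke `#000000` → cut (S876, F1518). Control points (SVG): P0=(115.068,38.603), P1=(169.933,17.174), P2=(159.229,35.412); sampled at t=k/5. Machine vertices: (115.068,152.391) → (134.391,159.376) → (148.469,163.187) → (157.301,163.826) → (160.888,161.291) → (159.229,155.582). Open path.

**Shape 2** — `<polygon>` rectangle, stroke `#0000ff` → engrave (S183, F3483). Machine vertices: (95.521,156.051) → (199.602,156.051) → (199.602,104.663) → (95.521,104.663) → (95.521,156.051). Closed: final G1 returns to the first vertex.

**Shape 3** — `<path>` quadratic bezier, stroke `#ff00ff` → score (S515, F1935). Control points (SVG): P0=(179.505,144.728), P1=(102.412,113.260), P2=(92.935,138.634); sampled at t=k/5. Machine vertices: (179.505,46.266) → (151.372,56.580) → (128.649,62.346) → (111.335,63.564) → (99.430,60.236) → (92.935,52.360). Open path.

**Shape 4** — `<circle>` circle, stroke `#0000ff` → engrave (S183, F3483). Machine vertices: (339.347,100.362) → (334.986,113.782) → (323.570,122.077) → (309.460,122.077) → (298.044,113.782) → (293.683,100.362) → (298.044,86.942) → (309.460,78.647) → (323.570,78.647) → (334.986,86.942) → (339.347,100.362). Closed: final G1 returns to the first vertex.

**Shape 5** — `<path>` cubic bezier, stroke `#000000` → cut (S876, F1518). Control points (SVG): P0=(166.898,42.401), P1=(151.043,35.274), P2=(168.431,161.538), P3=(155.218,162.577); sampled at t=k/5. Machine vertices: (166.898,148.593) → (160.863,138.931) → (159.743,109.669) → (160.471,73.220) → (159.984,41.998) → (155.218,28.417). Open path.

**Shape 6** — `<path>` open polyline, stroke `#ff00ff` → score (S515, F1935). Machine vertices: (298.586,168.118) → (96.873,92.243) → (250.362,160.598). Open path.

**Shape 7** — `<path>` quadratic bezier, stroke `#0000ff` → engrave (S183, F3483). Control points (SVG): P0=(153.486,128.093), P1=(179.642,163.767), P2=(231.358,133.144); sampled at t=k/5. Machine vertices: (153.486,62.901) → (164.971,51.283) → (178.500,44.969) → (194.075,43.959) → (211.694,48.253) → (231.358,57.850). Open path.

G21
G90
G00 X115.068 Y152.391
M3 S876
G01 X134.391 Y159.376 F1518
G01 X148.469 Y163.187 F1518
G01 X157.301 Y163.826 F1518
G01 X160.888 Y161.291 F1518
G01 X159.229 Y155.582 F1518
M5
G00 X95.521 Y156.051
M3 S183
G01 X199.602 Y156.051 F3483
G01 X199.602 Y104.663 F3483
G01 X95.521 Y104.663 F3483
G01 X95.521 Y156.051 F3483
M5
G00 X179.505 Y46.266
M3 S515
G01 X151.372 Y56.580 F1935
G01 X128.649 Y62.346 F1935
G01 X111.335 Y63.564 F1935
G01 X99.430 Y60.236 F1935
G01 X92.935 Y52.360 F1935
M5
G00 X339.347 Y100.362
M3 S183
G01 X334.986 Y113.782 F3483
G01 X323.570 Y122.077 F3483
G01 X309.460 Y122.077 F3483
G01 X298.044 Y113.782 F3483
G01 X293.683 Y100.362 F3483
G01 X298.044 Y86.942 F3483
G01 X309.460 Y78.647 F3483
G01 X323.570 Y78.647 F3483
G01 X334.986 Y86.942 F3483
G01 X339.347 Y100.362 F3483
M5
G00 X166.898 Y148.593
M3 S876
G01 X160.863 Y138.931 F1518
G01 X159.743 Y109.669 F1518
G01 X160.471 Y73.220 F1518
G01 X159.984 Y41.998 F1518
G01 X155.218 Y28.417 F1518
M5
G00 X298.586 Y168.118
M3 S515
G01 X96.873 Y92.243 F1935
G01 X250.362 Y160.598 F1935
M5
G00 X153.486 Y62.901
M3 S183
G01 X164.971 Y51.283 F3483
G01 X178.500 Y44.969 F3483
G01 X194.075 Y43.959 F3483
G01 X211.694 Y48.253 F3483
G01 X231.358 Y57.850 F3483
M5
G00 X0.000 Y0.000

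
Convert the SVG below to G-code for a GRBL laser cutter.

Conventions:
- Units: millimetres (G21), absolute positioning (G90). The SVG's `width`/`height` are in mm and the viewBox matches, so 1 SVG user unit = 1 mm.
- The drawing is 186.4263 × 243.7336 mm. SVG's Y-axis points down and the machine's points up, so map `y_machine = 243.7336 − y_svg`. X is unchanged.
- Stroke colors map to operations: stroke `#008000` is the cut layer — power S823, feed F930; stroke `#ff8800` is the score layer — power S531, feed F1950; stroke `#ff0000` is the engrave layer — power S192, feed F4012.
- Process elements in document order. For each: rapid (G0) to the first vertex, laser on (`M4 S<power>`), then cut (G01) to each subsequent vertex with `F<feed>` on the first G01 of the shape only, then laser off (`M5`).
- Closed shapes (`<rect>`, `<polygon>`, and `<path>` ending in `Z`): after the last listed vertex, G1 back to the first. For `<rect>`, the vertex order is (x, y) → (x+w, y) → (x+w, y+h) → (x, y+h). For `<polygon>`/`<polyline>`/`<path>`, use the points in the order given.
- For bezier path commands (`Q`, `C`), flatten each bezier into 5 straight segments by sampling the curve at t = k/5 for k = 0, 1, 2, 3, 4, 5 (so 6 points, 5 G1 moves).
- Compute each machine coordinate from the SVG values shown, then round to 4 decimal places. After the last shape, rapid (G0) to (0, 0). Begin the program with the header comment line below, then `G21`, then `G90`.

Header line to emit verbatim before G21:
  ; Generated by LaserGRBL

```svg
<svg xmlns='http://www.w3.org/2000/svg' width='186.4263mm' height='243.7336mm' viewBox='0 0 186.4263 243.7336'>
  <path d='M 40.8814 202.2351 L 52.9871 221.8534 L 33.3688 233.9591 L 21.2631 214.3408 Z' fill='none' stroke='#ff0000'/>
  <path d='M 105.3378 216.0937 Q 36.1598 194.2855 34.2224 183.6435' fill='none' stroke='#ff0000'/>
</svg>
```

Since the viewBox matches the mm dimensions, user units are millimetres directly. The only transform is the Y-flip y_m = 243.7336 − y_svg.

Shape 1 is a regular polygon drawn with `<path>`. Its stroke #ff0000 means engrave at S192, F4012. After flipping Y the toolpath is (40.8814,41.4985) → (52.9871,21.8802) → (33.3688,9.7745) → (21.2631,29.3928) → (40.8814,41.4985), returning to the start.

Shape 2 is a quadratic bezier drawn with `<path>`. Its stroke #ff0000 means engrave at S192, F4012. After flipping Y the toolpath is (105.3378,27.6399) → (80.3562,35.9165) → (60.7539,43.2999) → (46.5308,49.7899) → (37.6870,55.3867) → (34.2224,60.0901).

; Generated by LaserGRBL
G21
G90
G0 X40.8814 Y41.4985
M4 S192
G01 X52.9871 Y21.8802 F4012
G01 X33.3688 Y9.7745
G01 X21.2631 Y29.3928
G01 X40.8814 Y41.4985
M5
G0 X105.3378 Y27.6399
M4 S192
G01 X80.3562 Y35.9165 F4012
G01 X60.7539 Y43.2999
G01 X46.5308 Y49.7899
G01 X37.6870 Y55.3867
G01 X34.2224 Y60.0901
M5
G0 X0.0000 Y0.0000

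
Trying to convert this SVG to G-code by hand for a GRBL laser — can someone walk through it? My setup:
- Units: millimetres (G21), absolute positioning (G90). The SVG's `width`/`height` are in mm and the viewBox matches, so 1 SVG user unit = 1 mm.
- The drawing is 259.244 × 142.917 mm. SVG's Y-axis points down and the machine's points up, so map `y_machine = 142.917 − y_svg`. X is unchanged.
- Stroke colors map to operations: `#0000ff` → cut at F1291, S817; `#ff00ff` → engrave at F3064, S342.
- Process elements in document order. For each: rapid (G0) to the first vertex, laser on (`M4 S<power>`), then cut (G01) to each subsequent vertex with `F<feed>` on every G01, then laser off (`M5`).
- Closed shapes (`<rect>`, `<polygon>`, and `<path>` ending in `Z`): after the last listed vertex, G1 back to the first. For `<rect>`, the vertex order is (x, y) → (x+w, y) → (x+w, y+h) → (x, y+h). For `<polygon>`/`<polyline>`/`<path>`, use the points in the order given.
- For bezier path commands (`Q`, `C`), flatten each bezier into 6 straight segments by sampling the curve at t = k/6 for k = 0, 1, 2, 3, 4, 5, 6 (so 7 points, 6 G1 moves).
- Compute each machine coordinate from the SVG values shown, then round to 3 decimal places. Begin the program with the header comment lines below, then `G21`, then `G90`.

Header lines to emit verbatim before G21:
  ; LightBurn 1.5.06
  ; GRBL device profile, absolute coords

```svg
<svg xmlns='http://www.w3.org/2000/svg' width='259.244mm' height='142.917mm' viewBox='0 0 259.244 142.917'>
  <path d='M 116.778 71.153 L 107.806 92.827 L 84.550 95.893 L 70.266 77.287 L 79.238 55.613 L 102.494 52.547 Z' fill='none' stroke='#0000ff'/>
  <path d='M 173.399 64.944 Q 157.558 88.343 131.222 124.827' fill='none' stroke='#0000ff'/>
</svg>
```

1 u = 1 mm; y_m = 142.917 − y.

[1] `<path>` regular polygon, #0000ff→cut S817 F1291: (116.778,71.764) → (107.806,50.090) → (84.550,47.024) → (70.266,65.630) → (79.238,87.304) → (102.494,90.370) → (116.778,71.764) (closed)

[2] `<path>` quadratic bezier, #0000ff→cut S817 F1291: (173.399,77.973) → (167.827,69.810) → (161.672,60.920) → (154.934,51.303) → (147.613,40.959) → (139.709,29.888) → (131.222,18.090)

; LightBurn 1.5.06
; GRBL device profile, absolute coords
G21
G90
G0 X116.778 Y71.764
M4 S817
G01 X107.806 Y50.090 F1291
G01 X84.550 Y47.024 F1291
G01 X70.266 Y65.630 F1291
G01 X79.238 Y87.304 F1291
G01 X102.494 Y90.370 F1291
G01 X116.778 Y71.764 F1291
M5
G0 X173.399 Y77.973
M4 S817
G01 X167.827 Y69.810 F1291
G01 X161.672 Y60.920 F1291
G01 X154.934 Y51.303 F1291
G01 X147.613 Y40.959 F1291
G01 X139.709 Y29.888 F1291
G01 X131.222 Y18.090 F1291
M5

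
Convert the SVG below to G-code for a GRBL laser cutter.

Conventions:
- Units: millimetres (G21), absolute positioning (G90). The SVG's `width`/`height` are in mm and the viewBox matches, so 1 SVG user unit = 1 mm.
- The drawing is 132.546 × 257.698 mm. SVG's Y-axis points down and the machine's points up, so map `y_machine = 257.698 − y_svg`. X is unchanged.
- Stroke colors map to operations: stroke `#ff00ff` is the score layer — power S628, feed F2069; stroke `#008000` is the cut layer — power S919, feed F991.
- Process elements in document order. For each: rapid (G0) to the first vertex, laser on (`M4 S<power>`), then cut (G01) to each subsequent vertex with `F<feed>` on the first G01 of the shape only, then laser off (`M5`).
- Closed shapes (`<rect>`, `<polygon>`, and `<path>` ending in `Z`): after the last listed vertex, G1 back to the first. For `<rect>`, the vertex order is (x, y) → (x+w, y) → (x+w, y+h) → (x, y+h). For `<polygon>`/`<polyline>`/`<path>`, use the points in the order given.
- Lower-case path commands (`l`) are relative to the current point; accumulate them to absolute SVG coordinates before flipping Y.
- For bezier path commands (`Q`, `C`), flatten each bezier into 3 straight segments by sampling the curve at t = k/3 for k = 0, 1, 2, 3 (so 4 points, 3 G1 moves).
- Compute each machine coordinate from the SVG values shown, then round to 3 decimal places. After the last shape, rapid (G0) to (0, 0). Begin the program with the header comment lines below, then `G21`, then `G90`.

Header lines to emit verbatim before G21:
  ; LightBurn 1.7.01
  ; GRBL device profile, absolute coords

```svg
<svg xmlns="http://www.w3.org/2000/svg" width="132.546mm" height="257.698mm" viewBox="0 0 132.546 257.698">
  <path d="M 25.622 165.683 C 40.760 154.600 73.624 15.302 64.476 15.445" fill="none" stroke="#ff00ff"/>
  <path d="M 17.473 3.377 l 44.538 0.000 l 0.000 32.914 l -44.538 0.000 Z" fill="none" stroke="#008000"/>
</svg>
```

; LightBurn 1.7.01
; GRBL device profile, absolute coords
G21
G90
G0 X25.622 Y92.015
M4 S628
G01 X44.456 Y135.923 F2069
G01 X61.833 Y205.829
G01 X64.476 Y242.253
M5
G0 X17.473 Y254.321
M4 S919
G01 X62.011 Y254.321 F991
G01 X62.011 Y221.407
G01 X17.473 Y221.407
G01 X17.473 Y254.321
M5
G0 X0.000 Y0.000

1 u = 1 mm; y_m = 257.698 − y.

[1] `<path>` cubic bezier, #ff00ff→score S628 F2069: (25.622,92.015) → (44.456,135.923) → (61.833,205.829) → (64.476,242.253)

[2] `<path>` rectangle, #008000→cut S919 F991: (17.473,254.321) → (62.011,254.321) → (62.011,221.407) → (17.473,221.407) → (17.473,254.321) (closed)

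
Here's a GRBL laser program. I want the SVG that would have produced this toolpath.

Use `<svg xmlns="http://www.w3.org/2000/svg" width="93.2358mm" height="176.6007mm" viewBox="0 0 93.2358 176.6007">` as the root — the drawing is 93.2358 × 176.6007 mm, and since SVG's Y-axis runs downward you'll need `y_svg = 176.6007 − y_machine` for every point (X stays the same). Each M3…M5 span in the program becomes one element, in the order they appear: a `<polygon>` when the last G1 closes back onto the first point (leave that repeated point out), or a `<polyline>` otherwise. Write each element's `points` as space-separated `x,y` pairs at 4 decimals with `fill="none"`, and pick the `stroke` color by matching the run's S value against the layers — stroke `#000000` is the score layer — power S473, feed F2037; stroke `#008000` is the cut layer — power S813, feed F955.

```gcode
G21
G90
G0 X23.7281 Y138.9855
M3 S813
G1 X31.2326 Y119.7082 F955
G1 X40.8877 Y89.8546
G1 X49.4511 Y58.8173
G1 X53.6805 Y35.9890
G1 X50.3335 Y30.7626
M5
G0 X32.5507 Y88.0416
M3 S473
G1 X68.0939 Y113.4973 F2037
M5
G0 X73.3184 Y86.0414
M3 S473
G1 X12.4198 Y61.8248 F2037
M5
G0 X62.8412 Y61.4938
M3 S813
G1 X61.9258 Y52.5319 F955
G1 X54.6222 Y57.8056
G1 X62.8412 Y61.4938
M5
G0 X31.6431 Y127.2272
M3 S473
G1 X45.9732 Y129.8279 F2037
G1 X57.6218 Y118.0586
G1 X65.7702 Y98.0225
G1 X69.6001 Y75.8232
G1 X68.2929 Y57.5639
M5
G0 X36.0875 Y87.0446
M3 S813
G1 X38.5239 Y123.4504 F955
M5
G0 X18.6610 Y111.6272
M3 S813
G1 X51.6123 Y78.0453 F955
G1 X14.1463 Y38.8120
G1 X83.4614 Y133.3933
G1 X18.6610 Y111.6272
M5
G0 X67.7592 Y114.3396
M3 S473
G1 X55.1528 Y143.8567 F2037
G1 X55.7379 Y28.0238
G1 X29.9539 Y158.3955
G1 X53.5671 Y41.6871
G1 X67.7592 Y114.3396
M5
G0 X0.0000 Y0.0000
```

y_svg = 176.6007 − y_m.

[1] S813→`#008000` (cut); open run; points: 23.7281,37.6152 31.2326,56.8925 40.8877,86.7461 49.4511,117.7834 53.6805,140.6117 50.3335,145.8381

[2] S473→`#000000` (score); open run; points: 32.5507,88.5591 68.0939,63.1034

[3] S473→`#000000` (score); open run; points: 73.3184,90.5593 12.4198,114.7759

[4] S813→`#008000` (cut); closed run; points: 62.8412,115.1069 61.9258,124.0688 54.6222,118.7951

[5] S473→`#000000` (score); open run; points: 31.6431,49.3735 45.9732,46.7728 57.6218,58.5421 65.7702,78.5782 69.6001,100.7775 68.2929,119.0368

[6] S813→`#008000` (cut); open run; points: 36.0875,89.5561 38.5239,53.1503

[7] S813→`#008000` (cut); closed run; points: 18.6610,64.9735 51.6123,98.5554 14.1463,137.7887 83.4614,43.2074

[8] S473→`#000000` (score); closed run; points: 67.7592,62.2611 55.1528,32.7440 55.7379,148.5769 29.9539,18.2052 53.5671,134.9136

<svg xmlns="http://www.w3.org/2000/svg" width="93.2358mm" height="176.6007mm" viewBox="0 0 93.2358 176.6007">
  <polyline points="23.7281,37.6152 31.2326,56.8925 40.8877,86.7461 49.4511,117.7834 53.6805,140.6117 50.3335,145.8381" fill="none" stroke="#008000"/>
  <polyline points="32.5507,88.5591 68.0939,63.1034" fill="none" stroke="#000000"/>
  <polyline points="73.3184,90.5593 12.4198,114.7759" fill="none" stroke="#000000"/>
  <polygon points="62.8412,115.1069 61.9258,124.0688 54.6222,118.7951" fill="none" stroke="#008000"/>
  <polyline points="31.6431,49.3735 45.9732,46.7728 57.6218,58.5421 65.7702,78.5782 69.6001,100.7775 68.2929,119.0368" fill="none" stroke="#000000"/>
  <polyline points="36.0875,89.5561 38.5239,53.1503" fill="none" stroke="#008000"/>
  <polygon points="18.6610,64.9735 51.6123,98.5554 14.1463,137.7887 83.4614,43.2074" fill="none" stroke="#008000"/>
  <polygon points="67.7592,62.2611 55.1528,32.7440 55.7379,148.5769 29.9539,18.2052 53.5671,134.9136" fill="none" stroke="#000000"/>
</svg>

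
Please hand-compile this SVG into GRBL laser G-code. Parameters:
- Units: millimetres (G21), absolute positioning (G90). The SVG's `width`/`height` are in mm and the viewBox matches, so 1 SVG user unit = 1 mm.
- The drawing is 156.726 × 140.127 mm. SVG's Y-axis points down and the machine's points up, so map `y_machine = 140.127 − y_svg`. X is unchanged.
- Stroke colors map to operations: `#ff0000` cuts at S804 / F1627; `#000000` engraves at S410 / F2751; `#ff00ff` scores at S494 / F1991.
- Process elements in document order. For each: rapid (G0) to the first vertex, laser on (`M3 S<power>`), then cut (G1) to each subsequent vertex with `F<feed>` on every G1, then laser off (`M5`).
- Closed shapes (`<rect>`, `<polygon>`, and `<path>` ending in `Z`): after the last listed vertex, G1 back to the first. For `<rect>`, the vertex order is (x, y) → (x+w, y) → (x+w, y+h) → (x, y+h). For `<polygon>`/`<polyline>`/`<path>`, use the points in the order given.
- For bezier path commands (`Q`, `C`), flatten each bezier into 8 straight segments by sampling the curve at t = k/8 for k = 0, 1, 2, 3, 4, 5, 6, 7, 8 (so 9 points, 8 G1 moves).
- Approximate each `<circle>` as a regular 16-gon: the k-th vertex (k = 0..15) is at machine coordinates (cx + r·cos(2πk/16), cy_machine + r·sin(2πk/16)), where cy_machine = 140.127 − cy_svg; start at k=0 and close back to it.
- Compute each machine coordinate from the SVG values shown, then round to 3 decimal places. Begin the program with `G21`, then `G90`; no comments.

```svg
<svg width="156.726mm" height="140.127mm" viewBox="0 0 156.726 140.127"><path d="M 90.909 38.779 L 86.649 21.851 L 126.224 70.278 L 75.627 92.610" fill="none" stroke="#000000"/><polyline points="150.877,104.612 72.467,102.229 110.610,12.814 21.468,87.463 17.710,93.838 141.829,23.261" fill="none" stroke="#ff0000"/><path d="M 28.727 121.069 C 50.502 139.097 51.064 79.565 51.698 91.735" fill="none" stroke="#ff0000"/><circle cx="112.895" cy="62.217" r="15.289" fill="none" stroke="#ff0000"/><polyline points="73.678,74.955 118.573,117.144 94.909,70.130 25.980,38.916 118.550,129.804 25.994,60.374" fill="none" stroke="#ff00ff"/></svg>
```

G21
G90
G0 X90.909 Y101.348
M3 S410
G1 X86.649 Y118.276 F2751
G1 X126.224 Y69.849 F2751
G1 X75.627 Y47.517 F2751
M5
G0 X150.877 Y35.515
M3 S804
G1 X72.467 Y37.898 F1627
G1 X110.610 Y127.313 F1627
G1 X21.468 Y52.664 F1627
G1 X17.710 Y46.289 F1627
G1 X141.829 Y116.866 F1627
M5
G0 X28.727 Y19.058
M3 S804
G1 X35.940 Y15.642 F1627
G1 X41.413 Y17.747 F1627
G1 X45.397 Y23.626 F1627
G1 X48.140 Y31.528 F1627
G1 X49.893 Y39.705 F1627
G1 X50.903 Y46.408 F1627
G1 X51.422 Y49.886 F1627
G1 X51.698 Y48.392 F1627
M5
G0 X128.184 Y77.910
M3 S804
G1 X127.020 Y83.761 F1627
G1 X123.706 Y88.721 F1627
G1 X118.746 Y92.035 F1627
G1 X112.895 Y93.199 F1627
G1 X107.044 Y92.035 F1627
G1 X102.084 Y88.721 F1627
G1 X98.770 Y83.761 F1627
G1 X97.606 Y77.910 F1627
G1 X98.770 Y72.059 F1627
G1 X102.084 Y67.099 F1627
G1 X107.044 Y63.785 F1627
G1 X112.895 Y62.621 F1627
G1 X118.746 Y63.785 F1627
G1 X123.706 Y67.099 F1627
G1 X127.020 Y72.059 F1627
G1 X128.184 Y77.910 F1627
M5
G0 X73.678 Y65.172
M3 S494
G1 X118.573 Y22.983 F1991
G1 X94.909 Y69.997 F1991
G1 X25.980 Y101.211 F1991
G1 X118.550 Y10.323 F1991
G1 X25.994 Y79.753 F1991
M5

Since the viewBox matches the mm dimensions, user units are millimetres directly. The only transform is the Y-flip y_m = 140.127 − y_svg.

Shape 1 is a open polyline drawn with `<path>`. Its stroke #000000 means engrave at S410, F2751. After flipping Y the toolpath is (90.909,101.348) → (86.649,118.276) → (126.224,69.849) → (75.627,47.517).

Shape 2 is a open polyline drawn with `<polyline>`. Its stroke #ff0000 means cut at S804, F1627. After flipping Y the toolpath is (150.877,35.515) → (72.467,37.898) → (110.610,127.313) → (21.468,52.664) → (17.710,46.289) → (141.829,116.866).

Shape 3 is a cubic bezier drawn with `<path>`. Its stroke #ff0000 means cut at S804, F1627. After flipping Y the toolpath is (28.727,19.058) → (35.940,15.642) → (41.413,17.747) → (45.397,23.626) → (48.140,31.528) → (49.893,39.705) → (50.903,46.408) → (51.422,49.886) → (51.698,48.392).

Shape 4 is a circle drawn with `<circle>`. Its stroke #ff0000 means cut at S804, F1627. After flipping Y the toolpath is (128.184,77.910) → (127.020,83.761) → (123.706,88.721) → (118.746,92.035) → (112.895,93.199) → (107.044,92.035) → (102.084,88.721) → (98.770,83.761) → (97.606,77.910) → (98.770,72.059) → (102.084,67.099) → (107.044,63.785) → (112.895,62.621) → (118.746,63.785) → (123.706,67.099) → (127.020,72.059) → (128.184,77.910), returning to the start.

Shape 5 is a open polyline drawn with `<polyline>`. Its stroke #ff00ff means score at S494, F1991. After flipping Y the toolpath is (73.678,65.172) → (118.573,22.983) → (94.909,69.997) → (25.980,101.211) → (118.550,10.323) → (25.994,79.753).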